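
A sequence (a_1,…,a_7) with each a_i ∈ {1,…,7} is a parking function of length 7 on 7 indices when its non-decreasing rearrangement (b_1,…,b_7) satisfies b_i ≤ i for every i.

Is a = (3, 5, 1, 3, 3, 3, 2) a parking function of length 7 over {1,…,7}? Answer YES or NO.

YES

Sorted: b = (1, 2, 3, 3, 3, 3, 5).
  b_1=1 ≤ 1
  b_2=2 ≤ 2
  b_3=3 ≤ 3
  b_4=3 ≤ 4
  b_5=3 ≤ 5
  b_6=3 ≤ 6
  b_7=5 ≤ 7
All bounds hold ⇒ YES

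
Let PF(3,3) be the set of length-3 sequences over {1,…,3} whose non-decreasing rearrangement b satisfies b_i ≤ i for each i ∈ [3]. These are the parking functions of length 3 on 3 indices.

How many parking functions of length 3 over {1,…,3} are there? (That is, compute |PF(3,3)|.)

Count = 1·4^2 = 1 · 16 = 16 (Konheim–Weiss)
One tuple (2,3,1) → sorted (1,2,3): b_i ≤ i ∀i, a PF.

16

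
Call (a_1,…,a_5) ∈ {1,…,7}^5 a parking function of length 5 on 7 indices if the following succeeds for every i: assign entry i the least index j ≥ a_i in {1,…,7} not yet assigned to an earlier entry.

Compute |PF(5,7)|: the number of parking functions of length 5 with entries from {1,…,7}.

12288

|PF(5,7)| = (7+1−5)·(7+1)^{5−1} = 3 · 4096 = 12288
Example (3,3,1,2,4) → sorted (1,2,3,3,4): b_i ≤ 2+i ∀i, a PF.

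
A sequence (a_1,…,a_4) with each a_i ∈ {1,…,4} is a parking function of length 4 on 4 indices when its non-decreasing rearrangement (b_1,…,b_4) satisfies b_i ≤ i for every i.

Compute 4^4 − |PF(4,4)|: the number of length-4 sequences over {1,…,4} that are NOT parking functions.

|PF| = (4−4+1)·(4+1)^(4−1) = 1·125 = 125 (Pollak)
Check (4,3,3,4) → sorted (3,3,4,4): b_1=3>1, not a PF.
4^4 − 125 = 256 − 125 = 131

131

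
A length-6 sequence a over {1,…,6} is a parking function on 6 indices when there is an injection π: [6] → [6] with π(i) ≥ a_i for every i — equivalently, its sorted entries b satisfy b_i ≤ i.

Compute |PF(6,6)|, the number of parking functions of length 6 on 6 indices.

|PF| = (6+1−6)·(6+1)^{6−1} = 1 · 16807 = 16807 (Pollak)
Check (1,3,1,3,3,3) → sorted (1,1,3,3,3,3): b_i ≤ i ∀i, a PF.

16807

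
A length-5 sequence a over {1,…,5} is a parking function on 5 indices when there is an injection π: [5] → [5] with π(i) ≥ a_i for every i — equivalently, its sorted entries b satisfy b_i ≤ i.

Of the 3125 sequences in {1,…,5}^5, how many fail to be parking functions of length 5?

1829

|PF| = (5+1−5)·(5+1)^{5−1} = 1·1296 = 1296
One tuple (3,3,3,3,5) → sorted (3,3,3,3,5): b_1=3>1, not a PF.
5^5 − 1296 = 3125 − 1296 = 1829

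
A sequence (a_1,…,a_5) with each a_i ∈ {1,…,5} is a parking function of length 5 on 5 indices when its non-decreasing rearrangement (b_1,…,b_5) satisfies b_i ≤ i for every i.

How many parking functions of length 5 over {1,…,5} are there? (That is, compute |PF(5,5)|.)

#PF = 1·6^4 = 1·1296 = 1296 (Konheim–Weiss)
E.g. (1,4,2,2,2) → sorted (1,2,2,2,4): b_i ≤ i ∀i, a PF.

1296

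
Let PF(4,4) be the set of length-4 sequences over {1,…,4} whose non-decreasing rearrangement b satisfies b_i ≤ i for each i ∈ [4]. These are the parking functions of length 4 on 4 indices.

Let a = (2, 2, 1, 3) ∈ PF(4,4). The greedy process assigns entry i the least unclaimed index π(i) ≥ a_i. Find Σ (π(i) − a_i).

2

Σπ(i) = 1+…+4 = 10; Σa = 2+2+1+3 = 8; disp = 10−8 = 2.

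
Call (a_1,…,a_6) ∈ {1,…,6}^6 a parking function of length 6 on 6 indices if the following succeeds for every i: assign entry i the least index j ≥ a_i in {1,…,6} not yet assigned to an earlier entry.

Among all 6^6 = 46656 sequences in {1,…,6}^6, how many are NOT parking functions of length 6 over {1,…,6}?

Count = (6+1−6)·(6+1)^{6−1} = 1×16807 = 16807 (Konheim–Weiss)
Example (5,6,2,2,6,2) → sorted (2,2,2,5,6,6): b_1=2>1, not a PF.
So 46656 − 16807 = 29849 fail.

29849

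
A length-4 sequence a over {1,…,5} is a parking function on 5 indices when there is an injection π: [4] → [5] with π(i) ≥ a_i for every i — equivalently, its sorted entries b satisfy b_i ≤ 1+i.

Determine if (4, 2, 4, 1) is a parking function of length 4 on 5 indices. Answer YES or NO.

Order a: b = (1, 2, 4, 4).
  b_1=1 ≤ 2
  b_2=2 ≤ 3
  b_3=4 ≤ 4
  b_4=4 ≤ 5
All bounds hold ⇒ YES

YES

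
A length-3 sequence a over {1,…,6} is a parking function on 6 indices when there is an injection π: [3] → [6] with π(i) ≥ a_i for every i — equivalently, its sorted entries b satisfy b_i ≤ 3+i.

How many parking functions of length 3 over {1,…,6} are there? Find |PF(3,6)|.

|PF(3,6)| = (6−3+1)·(6+1)^(3−1) = 4 · 49 = 196
Check (4,5,1) → sorted (1,4,5): b_i ≤ 3+i ∀i, a PF.

196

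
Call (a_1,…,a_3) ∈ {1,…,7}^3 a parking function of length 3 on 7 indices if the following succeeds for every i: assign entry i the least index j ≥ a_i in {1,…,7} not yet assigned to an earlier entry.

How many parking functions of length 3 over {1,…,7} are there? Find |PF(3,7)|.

|PF(3,7)| = (7−3+1)·(7+1)^(3−1) = 5×64 = 320
Example (3,1,4) → sorted (1,3,4): b_i ≤ 4+i ∀i, a PF.

320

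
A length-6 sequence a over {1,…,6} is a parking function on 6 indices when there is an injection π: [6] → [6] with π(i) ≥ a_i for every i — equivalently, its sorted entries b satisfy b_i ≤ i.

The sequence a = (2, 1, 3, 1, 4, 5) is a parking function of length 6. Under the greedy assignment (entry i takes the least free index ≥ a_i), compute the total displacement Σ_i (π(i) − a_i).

Σπ = 6·7/2 = 21 (π permutes [6]); Σa = 2+1+3+1+4+5 = 16; disp = 21−16 = 5.

5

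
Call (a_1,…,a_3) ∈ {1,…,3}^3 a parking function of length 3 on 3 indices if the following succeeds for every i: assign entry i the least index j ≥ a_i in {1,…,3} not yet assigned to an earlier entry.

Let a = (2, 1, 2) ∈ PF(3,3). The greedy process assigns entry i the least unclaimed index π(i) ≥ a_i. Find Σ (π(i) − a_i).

1

Σπ = 6 ({1..3} each once); Σa = 2+1+2 = 5; disp = 6−5 = 1.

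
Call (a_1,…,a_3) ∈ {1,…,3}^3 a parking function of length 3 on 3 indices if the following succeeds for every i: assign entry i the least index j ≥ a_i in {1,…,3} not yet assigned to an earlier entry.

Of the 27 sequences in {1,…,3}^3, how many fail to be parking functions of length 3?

#PF = (4−3)·4^(3−1) = 1 · 16 = 16 (Pollak)
One tuple (2,2,3) → sorted (2,2,3): b_1=2>1, not a PF.
So 27 − 16 = 11 fail.

11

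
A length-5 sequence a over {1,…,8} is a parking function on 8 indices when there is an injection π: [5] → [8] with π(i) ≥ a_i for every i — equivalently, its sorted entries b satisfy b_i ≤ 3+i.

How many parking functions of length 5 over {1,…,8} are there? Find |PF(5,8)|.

26244

Count = (8−5+1)·(8+1)^(5−1) = 4·6561 = 26244
One tuple (7,5,2,2,2) → sorted (2,2,2,5,7): b_i ≤ 3+i ∀i, a PF.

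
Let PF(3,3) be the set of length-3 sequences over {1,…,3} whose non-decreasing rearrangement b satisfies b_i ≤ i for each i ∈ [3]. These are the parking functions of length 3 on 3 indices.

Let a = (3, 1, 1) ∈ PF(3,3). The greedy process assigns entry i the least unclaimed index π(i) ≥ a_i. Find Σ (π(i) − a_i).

1

Σπ = 3·4/2 = 6 (π permutes [3]); Σa = 3+1+1 = 5; disp = 6−5 = 1.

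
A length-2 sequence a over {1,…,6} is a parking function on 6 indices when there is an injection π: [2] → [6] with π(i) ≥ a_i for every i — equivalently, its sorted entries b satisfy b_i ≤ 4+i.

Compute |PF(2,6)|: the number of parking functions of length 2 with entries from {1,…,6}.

|PF| = (7−2)·7^(2−1) = 5 · 7 = 35 [KW]
Check (3,2) → sorted (2,3): b_i ≤ 4+i ∀i, a PF.

35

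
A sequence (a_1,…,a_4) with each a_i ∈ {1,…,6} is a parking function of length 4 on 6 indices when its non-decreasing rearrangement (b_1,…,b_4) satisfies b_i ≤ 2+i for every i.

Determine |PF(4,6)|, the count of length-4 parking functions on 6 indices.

Count = 3·7^3 = 3×343 = 1029
Example (2,1,6,1) → sorted (1,1,2,6): b_i ≤ 2+i ∀i, a PF.

1029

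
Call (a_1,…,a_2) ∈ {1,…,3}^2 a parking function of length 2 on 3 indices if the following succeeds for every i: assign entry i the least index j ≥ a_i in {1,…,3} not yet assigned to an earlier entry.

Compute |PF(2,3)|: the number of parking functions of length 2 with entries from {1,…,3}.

8

#PF = (3+1−2)·(3+1)^{2−1} = 2 · 4 = 8 (Pollak)
Check (3,2) → sorted (2,3): b_i ≤ 1+i ∀i, a PF.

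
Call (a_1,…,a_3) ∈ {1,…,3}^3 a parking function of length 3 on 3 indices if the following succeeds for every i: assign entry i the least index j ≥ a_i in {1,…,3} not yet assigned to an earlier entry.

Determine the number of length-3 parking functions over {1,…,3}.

|PF| = (3−3+1)·(3+1)^(3−1) = 1×16 = 16 [KW]
Example (1,1,1) → sorted (1,1,1): b_i ≤ i ∀i, a PF.

16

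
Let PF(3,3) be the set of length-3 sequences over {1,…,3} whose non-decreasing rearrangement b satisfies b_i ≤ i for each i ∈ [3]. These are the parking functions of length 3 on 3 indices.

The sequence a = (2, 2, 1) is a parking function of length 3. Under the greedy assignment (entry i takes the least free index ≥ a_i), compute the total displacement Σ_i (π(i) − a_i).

1

Σπ = 6 ({1..3} each once); Σa = 2+2+1 = 5; disp = 6−5 = 1.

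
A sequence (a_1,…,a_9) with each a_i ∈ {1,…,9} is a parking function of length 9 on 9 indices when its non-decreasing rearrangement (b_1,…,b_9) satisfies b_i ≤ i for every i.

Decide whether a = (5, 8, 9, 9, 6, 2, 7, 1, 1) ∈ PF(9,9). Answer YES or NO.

Rearranged: b = (1, 1, 2, 5, 6, 7, 8, 9, 9).
  b_1=1 ≤ 1
  b_2=1 ≤ 2
  b_3=2 ≤ 3
  b_4=5 > 4
  fails at i=4 ⇒ NO

NO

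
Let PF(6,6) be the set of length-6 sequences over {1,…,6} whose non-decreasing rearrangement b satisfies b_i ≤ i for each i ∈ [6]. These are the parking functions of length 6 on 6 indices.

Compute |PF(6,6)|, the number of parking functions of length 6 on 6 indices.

16807

|PF| = (7−6)·7^(6−1) = 1 · 16807 = 16807 (Konheim–Weiss)
E.g. (1,1,5,3,1,6) → sorted (1,1,1,3,5,6): b_i ≤ i ∀i, a PF.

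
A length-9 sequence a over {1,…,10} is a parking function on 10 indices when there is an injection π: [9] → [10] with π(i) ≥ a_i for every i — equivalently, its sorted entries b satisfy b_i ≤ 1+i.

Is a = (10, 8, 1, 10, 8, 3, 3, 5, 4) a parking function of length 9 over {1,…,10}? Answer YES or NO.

NO

Sorted: b = (1, 3, 3, 4, 5, 8, 8, 10, 10).
  b_1=1 ≤ 2
  b_2=3 ≤ 3
  b_3=3 ≤ 4
  b_4=4 ≤ 5
  b_5=5 ≤ 6
  b_6=8 > 7
  fails at i=6 ⇒ NO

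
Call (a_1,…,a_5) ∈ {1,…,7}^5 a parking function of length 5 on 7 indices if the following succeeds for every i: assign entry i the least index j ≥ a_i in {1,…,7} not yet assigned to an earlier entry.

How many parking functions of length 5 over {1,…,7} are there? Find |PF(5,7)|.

12288

|PF| = (8−5)·8^(5−1) = 3·4096 = 12288 (Pollak)
Check (7,3,2,2,2) → sorted (2,2,2,3,7): b_i ≤ 2+i ∀i, a PF.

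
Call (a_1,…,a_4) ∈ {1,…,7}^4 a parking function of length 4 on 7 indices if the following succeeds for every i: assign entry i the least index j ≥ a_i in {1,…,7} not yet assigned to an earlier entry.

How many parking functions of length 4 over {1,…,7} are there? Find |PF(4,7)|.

|PF| = (7−4+1)·(7+1)^(4−1) = 4×512 = 2048
Example (4,6,3,6) → sorted (3,4,6,6): b_i ≤ 3+i ∀i, a PF.

2048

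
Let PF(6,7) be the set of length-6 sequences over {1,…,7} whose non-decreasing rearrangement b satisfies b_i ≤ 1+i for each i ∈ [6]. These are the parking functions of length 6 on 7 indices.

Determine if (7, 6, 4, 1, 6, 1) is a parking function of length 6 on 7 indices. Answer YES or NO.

Order a: b = (1, 1, 4, 6, 6, 7).
  b_1=1 ≤ 2
  b_2=1 ≤ 3
  b_3=4 ≤ 4
  b_4=6 > 5
  fails at i=4 ⇒ NO

NO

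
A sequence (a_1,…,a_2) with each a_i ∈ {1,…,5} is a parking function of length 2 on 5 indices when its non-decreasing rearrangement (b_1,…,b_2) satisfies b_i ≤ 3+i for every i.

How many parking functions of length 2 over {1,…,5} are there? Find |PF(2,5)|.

|PF| = (6−2)·6^(2−1) = 4·6 = 24
E.g. (2,1) → sorted (1,2): b_i ≤ 3+i ∀i, a PF.

24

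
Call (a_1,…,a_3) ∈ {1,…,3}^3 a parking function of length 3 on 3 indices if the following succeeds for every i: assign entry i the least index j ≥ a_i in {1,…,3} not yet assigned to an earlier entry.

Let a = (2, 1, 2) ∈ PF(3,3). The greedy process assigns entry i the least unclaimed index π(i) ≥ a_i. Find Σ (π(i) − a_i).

Σπ = 3·4/2 = 6 (π permutes [3]); Σa = 2+1+2 = 5; disp = 6−5 = 1.

1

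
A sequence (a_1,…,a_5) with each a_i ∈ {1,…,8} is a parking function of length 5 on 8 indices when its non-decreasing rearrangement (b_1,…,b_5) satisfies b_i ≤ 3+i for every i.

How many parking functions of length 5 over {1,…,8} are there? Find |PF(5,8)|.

26244

Count = (8−5+1)·(8+1)^(5−1) = 4 · 6561 = 26244 [KW]
Example (6,6,4,6,1) → sorted (1,4,6,6,6): b_i ≤ 3+i ∀i, a PF.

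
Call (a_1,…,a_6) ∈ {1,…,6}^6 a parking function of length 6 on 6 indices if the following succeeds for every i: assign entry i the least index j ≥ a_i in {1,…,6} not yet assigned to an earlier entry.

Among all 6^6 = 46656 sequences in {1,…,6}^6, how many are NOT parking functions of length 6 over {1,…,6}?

|PF| = (6−6+1)·(6+1)^(6−1) = 1×16807 = 16807 (Konheim–Weiss)
E.g. (3,6,5,4,4,6) → sorted (3,4,4,5,6,6): b_1=3>1, not a PF.
6^6 − 16807 = 46656 − 16807 = 29849

29849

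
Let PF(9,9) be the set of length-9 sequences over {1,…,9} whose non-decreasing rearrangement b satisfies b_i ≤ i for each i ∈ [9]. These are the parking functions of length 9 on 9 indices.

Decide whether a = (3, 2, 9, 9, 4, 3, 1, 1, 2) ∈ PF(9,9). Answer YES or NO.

Sorted: b = (1, 1, 2, 2, 3, 3, 4, 9, 9).
  b_1=1 ≤ 1
  b_2=1 ≤ 2
  b_3=2 ≤ 3
  b_4=2 ≤ 4
  b_5=3 ≤ 5
  b_6=3 ≤ 6
  b_7=4 ≤ 7
  b_8=9 > 8
  fails at i=8 ⇒ NO

NO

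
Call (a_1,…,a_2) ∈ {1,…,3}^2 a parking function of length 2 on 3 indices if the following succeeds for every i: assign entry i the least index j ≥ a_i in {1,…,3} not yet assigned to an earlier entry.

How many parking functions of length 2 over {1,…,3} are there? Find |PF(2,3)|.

#PF = 2·4^1 = 2×4 = 8 (Pollak)
Example (2,1) → sorted (1,2): b_i ≤ 1+i ∀i, a PF.

8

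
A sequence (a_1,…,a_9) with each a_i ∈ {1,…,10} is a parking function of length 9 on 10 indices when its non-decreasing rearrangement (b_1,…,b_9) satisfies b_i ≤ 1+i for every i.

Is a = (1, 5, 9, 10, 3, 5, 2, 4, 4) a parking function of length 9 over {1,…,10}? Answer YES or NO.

Rearranged: b = (1, 2, 3, 4, 4, 5, 5, 9, 10).
  b_1=1 ≤ 2
  b_2=2 ≤ 3
  b_3=3 ≤ 4
  b_4=4 ≤ 5
  b_5=4 ≤ 6
  b_6=5 ≤ 7
  b_7=5 ≤ 8
  b_8=9 ≤ 9
  b_9=10 ≤ 10
All bounds hold ⇒ YES

YES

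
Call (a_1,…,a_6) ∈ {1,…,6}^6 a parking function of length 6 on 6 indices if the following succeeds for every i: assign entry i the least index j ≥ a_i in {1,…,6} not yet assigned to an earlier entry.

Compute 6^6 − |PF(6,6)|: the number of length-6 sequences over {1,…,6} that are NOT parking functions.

29849

#PF = 1·7^5 = 1·16807 = 16807
Check (6,5,6,6,5,5) → sorted (5,5,5,6,6,6): b_1=5>1, not a PF.
Total 46656; non-PF = 46656−16807 = 29849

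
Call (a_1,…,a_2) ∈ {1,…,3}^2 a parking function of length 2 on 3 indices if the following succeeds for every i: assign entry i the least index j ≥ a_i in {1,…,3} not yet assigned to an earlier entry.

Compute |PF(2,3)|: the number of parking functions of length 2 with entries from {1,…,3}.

8

|PF| = (4−2)·4^(2−1) = 2×4 = 8 [KW]
One tuple (2,1) → sorted (1,2): b_i ≤ 1+i ∀i, a PF.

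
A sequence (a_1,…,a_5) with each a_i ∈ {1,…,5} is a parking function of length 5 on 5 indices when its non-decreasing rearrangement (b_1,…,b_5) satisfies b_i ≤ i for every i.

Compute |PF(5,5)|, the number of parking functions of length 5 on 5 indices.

#PF = (6−5)·6^(5−1) = 1·1296 = 1296 [KW]
Check (1,4,1,1,1) → sorted (1,1,1,1,4): b_i ≤ i ∀i, a PF.

1296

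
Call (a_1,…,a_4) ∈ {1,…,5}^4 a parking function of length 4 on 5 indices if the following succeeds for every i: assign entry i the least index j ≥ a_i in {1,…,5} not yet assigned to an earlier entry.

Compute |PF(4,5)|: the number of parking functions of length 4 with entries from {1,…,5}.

432

|PF(4,5)| = (5+1−4)·(5+1)^{4−1} = 2 · 216 = 432 (Konheim–Weiss)
E.g. (5,4,1,3) → sorted (1,3,4,5): b_i ≤ 1+i ∀i, a PF.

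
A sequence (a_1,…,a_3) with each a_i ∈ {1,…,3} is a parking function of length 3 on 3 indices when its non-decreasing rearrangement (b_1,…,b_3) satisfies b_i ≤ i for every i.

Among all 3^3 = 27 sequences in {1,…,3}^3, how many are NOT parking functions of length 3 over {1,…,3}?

11

|PF| = (3+1−3)·(3+1)^{3−1} = 1×16 = 16
One tuple (3,3,3) → sorted (3,3,3): b_1=3>1, not a PF.
Total 27; non-PF = 27−16 = 11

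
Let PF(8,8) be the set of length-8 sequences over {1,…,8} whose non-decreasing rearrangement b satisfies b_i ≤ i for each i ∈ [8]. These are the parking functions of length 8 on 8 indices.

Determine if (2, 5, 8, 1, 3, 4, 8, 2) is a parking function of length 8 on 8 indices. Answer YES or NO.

Rearranged: b = (1, 2, 2, 3, 4, 5, 8, 8).
  b_1=1 ≤ 1
  b_2=2 ≤ 2
  b_3=2 ≤ 3
  b_4=3 ≤ 4
  b_5=4 ≤ 5
  b_6=5 ≤ 6
  b_7=8 > 7
  fails at i=7 ⇒ NO

NO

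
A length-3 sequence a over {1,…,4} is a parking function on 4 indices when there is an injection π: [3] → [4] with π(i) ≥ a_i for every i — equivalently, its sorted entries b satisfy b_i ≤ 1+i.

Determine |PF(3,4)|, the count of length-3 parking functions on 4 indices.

|PF(3,4)| = (5−3)·5^(3−1) = 2 · 25 = 50
Check (4,1,1) → sorted (1,1,4): b_i ≤ 1+i ∀i, a PF.

50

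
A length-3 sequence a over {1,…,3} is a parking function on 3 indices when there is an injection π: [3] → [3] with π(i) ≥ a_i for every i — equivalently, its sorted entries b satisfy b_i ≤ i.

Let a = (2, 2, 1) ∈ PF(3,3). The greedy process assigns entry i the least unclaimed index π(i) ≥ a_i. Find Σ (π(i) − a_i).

Σπ = 6 ({1..3} each once); Σa = 2+2+1 = 5; disp = 6−5 = 1.

1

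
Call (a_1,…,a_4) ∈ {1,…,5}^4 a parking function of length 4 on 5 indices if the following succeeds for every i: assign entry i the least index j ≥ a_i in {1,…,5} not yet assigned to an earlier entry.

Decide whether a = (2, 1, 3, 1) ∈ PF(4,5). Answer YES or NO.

YES

Sorted: b = (1, 1, 2, 3).
  b_1=1 ≤ 2
  b_2=1 ≤ 3
  b_3=2 ≤ 4
  b_4=3 ≤ 5
All bounds hold ⇒ YES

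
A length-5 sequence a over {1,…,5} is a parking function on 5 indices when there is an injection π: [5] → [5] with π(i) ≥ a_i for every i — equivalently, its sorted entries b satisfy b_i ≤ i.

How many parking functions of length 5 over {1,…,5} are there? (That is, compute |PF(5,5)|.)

Count = 1·6^4 = 1 · 1296 = 1296 (Konheim–Weiss)
Example (1,3,3,2,1) → sorted (1,1,2,3,3): b_i ≤ i ∀i, a PF.

1296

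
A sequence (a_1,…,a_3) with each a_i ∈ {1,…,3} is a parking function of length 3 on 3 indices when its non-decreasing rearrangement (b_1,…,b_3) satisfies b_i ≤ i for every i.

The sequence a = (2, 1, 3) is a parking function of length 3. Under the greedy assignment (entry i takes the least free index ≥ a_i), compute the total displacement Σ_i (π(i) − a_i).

0

Σπ = 6 ({1..3} each once); Σa = 2+1+3 = 6; disp = 6−6 = 0.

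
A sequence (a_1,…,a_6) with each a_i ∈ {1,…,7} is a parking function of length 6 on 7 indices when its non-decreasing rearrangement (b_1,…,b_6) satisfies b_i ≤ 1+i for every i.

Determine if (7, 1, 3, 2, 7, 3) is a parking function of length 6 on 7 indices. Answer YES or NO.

Rearranged: b = (1, 2, 3, 3, 7, 7).
  b_1=1 ≤ 2
  b_2=2 ≤ 3
  b_3=3 ≤ 4
  b_4=3 ≤ 5
  b_5=7 > 6
  fails at i=5 ⇒ NO

NO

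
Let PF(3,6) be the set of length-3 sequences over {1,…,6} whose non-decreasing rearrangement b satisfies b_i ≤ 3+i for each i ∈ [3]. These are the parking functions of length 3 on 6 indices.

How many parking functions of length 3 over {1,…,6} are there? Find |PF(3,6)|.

|PF| = 4·7^2 = 4·49 = 196
E.g. (5,2,6) → sorted (2,5,6): b_i ≤ 3+i ∀i, a PF.

196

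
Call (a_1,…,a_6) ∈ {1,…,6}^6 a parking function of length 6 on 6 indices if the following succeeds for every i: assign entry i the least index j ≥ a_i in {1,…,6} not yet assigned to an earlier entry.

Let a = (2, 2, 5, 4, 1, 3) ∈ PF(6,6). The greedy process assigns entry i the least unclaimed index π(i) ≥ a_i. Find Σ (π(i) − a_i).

4

Σπ = 6·7/2 = 21 (π permutes [6]); Σa = 2+2+5+4+1+3 = 17; disp = 21−17 = 4.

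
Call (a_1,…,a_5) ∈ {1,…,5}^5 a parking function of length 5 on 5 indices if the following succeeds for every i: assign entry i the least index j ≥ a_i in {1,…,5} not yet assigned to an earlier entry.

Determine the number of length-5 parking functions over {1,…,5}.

1296

Count = (5+1−5)·(5+1)^{5−1} = 1 · 1296 = 1296 (Konheim–Weiss)
Check (1,2,5,2,1) → sorted (1,1,2,2,5): b_i ≤ i ∀i, a PF.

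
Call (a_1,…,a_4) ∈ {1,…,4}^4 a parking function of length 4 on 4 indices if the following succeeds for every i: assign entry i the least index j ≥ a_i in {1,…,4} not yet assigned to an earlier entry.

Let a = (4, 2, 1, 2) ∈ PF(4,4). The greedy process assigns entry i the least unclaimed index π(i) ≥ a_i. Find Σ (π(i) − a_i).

1

Σπ = 10 ({1..4} each once); Σa = 4+2+1+2 = 9; disp = 10−9 = 1.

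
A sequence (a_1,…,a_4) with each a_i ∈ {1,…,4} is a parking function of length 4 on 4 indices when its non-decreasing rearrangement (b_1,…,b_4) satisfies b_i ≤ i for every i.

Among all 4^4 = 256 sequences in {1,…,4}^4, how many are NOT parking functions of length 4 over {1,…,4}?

131

#PF = (4+1−4)·(4+1)^{4−1} = 1 · 125 = 125
One tuple (3,2,3,2) → sorted (2,2,3,3): b_1=2>1, not a PF.
So 256 − 125 = 131 fail.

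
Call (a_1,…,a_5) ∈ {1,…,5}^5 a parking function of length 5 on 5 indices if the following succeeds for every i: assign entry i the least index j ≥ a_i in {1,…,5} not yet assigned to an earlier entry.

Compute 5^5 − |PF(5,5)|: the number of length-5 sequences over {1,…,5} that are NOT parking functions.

1829

#PF = (5+1−5)·(5+1)^{5−1} = 1·1296 = 1296
One tuple (5,5,3,3,4) → sorted (3,3,4,5,5): b_1=3>1, not a PF.
Total 3125; non-PF = 3125−1296 = 1829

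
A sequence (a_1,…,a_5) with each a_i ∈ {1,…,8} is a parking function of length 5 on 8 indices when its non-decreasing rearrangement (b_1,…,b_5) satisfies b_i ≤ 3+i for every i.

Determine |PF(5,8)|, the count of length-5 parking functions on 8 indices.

26244

Count = (9−5)·9^(5−1) = 4×6561 = 26244 [KW]
Check (3,5,5,6,8) → sorted (3,5,5,6,8): b_i ≤ 3+i ∀i, a PF.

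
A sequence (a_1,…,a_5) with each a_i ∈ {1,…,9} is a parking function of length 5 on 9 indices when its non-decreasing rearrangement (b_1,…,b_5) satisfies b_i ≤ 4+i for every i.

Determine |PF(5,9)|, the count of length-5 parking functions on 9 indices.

|PF(5,9)| = 5·10^4 = 5×10000 = 50000 (Konheim–Weiss)
Check (8,2,2,5,1) → sorted (1,2,2,5,8): b_i ≤ 4+i ∀i, a PF.

50000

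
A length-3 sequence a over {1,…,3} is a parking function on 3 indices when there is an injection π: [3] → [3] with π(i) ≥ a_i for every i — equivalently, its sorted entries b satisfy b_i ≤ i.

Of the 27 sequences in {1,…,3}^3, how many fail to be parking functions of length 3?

#PF = 1·4^2 = 1×16 = 16 (Pollak)
E.g. (2,2,3) → sorted (2,2,3): b_1=2>1, not a PF.
3^3 − 16 = 27 − 16 = 11

11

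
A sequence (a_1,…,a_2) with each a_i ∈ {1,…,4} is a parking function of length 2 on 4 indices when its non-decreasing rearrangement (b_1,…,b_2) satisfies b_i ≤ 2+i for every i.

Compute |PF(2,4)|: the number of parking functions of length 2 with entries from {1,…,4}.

15

Count = (4+1−2)·(4+1)^{2−1} = 3×5 = 15 (Pollak)
Example (3,3) → sorted (3,3): b_i ≤ 2+i ∀i, a PF.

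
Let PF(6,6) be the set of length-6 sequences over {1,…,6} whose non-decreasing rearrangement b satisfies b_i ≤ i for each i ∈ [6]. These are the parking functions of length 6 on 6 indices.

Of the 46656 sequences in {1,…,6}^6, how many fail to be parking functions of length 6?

29849

#PF = (7−6)·7^(6−1) = 1 · 16807 = 16807 (Konheim–Weiss)
Check (6,6,4,2,6,5) → sorted (2,4,5,6,6,6): b_1=2>1, not a PF.
So 46656 − 16807 = 29849 fail.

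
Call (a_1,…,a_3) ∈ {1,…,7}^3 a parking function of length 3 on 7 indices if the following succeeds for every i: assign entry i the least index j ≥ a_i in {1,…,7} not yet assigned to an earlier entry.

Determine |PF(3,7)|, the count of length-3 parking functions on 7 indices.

320

|PF(3,7)| = (8−3)·8^(3−1) = 5×64 = 320 (Konheim–Weiss)
E.g. (7,5,3) → sorted (3,5,7): b_i ≤ 4+i ∀i, a PF.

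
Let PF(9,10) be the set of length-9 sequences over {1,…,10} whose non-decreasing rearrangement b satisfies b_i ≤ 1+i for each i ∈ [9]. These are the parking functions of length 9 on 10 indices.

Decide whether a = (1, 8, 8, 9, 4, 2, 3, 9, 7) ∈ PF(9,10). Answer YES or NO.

Order a: b = (1, 2, 3, 4, 7, 8, 8, 9, 9).
  b_1=1 ≤ 2
  b_2=2 ≤ 3
  b_3=3 ≤ 4
  b_4=4 ≤ 5
  b_5=7 > 6
  fails at i=5 ⇒ NO

NO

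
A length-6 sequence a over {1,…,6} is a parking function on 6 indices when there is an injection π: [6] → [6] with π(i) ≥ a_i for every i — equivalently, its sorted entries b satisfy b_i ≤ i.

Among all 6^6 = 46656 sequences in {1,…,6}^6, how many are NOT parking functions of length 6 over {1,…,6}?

#PF = (6−6+1)·(6+1)^(6−1) = 1 · 16807 = 16807 (Konheim–Weiss)
One tuple (3,5,3,4,4,5) → sorted (3,3,4,4,5,5): b_1=3>1, not a PF.
So 46656 − 16807 = 29849 fail.

29849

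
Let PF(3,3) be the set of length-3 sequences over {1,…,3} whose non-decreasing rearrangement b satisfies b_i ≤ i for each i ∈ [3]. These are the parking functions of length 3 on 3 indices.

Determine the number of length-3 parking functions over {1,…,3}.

Count = (3+1−3)·(3+1)^{3−1} = 1×16 = 16 [KW]
Example (2,1,3) → sorted (1,2,3): b_i ≤ i ∀i, a PF.

16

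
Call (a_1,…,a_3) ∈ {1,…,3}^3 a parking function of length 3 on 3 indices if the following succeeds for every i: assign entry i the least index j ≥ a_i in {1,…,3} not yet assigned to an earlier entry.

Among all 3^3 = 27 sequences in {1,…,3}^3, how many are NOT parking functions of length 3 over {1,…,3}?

Count = (3−3+1)·(3+1)^(3−1) = 1 · 16 = 16 (Pollak)
Check (3,3,3) → sorted (3,3,3): b_1=3>1, not a PF.
So 27 − 16 = 11 fail.

11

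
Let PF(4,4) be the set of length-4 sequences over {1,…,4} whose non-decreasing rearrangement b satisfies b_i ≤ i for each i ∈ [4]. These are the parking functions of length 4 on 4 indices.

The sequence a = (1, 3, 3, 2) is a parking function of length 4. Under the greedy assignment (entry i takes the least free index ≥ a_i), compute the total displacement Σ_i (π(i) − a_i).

1

Σπ = 10 ({1..4} each once); Σa = 1+3+3+2 = 9; disp = 10−9 = 1.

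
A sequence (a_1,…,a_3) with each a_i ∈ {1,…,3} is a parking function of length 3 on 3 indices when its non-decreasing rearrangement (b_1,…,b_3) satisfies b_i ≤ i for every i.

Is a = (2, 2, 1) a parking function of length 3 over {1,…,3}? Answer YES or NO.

YES

Sorted: b = (1, 2, 2).
  b_1=1 ≤ 1
  b_2=2 ≤ 2
  b_3=2 ≤ 3
All bounds hold ⇒ YES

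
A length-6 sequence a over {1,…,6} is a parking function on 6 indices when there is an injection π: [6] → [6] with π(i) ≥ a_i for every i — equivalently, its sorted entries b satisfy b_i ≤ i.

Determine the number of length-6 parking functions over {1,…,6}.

Count = 1·7^5 = 1 · 16807 = 16807 (Pollak)
One tuple (4,3,1,1,5,4) → sorted (1,1,3,4,4,5): b_i ≤ i ∀i, a PF.

16807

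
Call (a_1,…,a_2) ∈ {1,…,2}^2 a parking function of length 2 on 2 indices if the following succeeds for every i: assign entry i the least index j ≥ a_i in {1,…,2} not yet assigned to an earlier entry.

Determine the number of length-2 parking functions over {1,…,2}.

3

|PF(2,2)| = (2+1−2)·(2+1)^{2−1} = 1·3 = 3
One tuple (1,1) → sorted (1,1): b_i ≤ i ∀i, a PF.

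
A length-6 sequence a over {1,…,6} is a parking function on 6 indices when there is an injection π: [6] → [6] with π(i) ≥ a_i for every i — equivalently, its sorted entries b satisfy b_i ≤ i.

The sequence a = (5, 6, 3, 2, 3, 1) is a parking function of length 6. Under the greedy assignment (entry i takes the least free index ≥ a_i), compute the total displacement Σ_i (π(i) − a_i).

Σπ = 6·7/2 = 21 (π permutes [6]); Σa = 5+6+3+2+3+1 = 20; disp = 21−20 = 1.

1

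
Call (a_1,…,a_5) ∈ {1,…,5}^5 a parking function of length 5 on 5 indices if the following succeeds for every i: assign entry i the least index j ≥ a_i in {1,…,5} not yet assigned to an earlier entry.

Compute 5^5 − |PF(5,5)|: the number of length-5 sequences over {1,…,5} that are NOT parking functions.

|PF(5,5)| = 1·6^4 = 1·1296 = 1296
Example (5,2,5,4,3) → sorted (2,3,4,5,5): b_1=2>1, not a PF.
5^5 − 1296 = 3125 − 1296 = 1829

1829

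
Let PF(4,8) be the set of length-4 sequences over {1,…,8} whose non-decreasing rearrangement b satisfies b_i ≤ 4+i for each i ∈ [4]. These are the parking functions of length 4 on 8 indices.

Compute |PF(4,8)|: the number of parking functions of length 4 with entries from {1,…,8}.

3645

|PF| = 5·9^3 = 5·729 = 3645
One tuple (3,2,5,8) → sorted (2,3,5,8): b_i ≤ 4+i ∀i, a PF.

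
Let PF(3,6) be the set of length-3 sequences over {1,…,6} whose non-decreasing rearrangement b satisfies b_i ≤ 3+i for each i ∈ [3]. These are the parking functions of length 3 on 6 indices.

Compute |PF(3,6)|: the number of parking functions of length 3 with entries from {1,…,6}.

196

Count = 4·7^2 = 4×49 = 196 (Pollak)
E.g. (4,6,3) → sorted (3,4,6): b_i ≤ 3+i ∀i, a PF.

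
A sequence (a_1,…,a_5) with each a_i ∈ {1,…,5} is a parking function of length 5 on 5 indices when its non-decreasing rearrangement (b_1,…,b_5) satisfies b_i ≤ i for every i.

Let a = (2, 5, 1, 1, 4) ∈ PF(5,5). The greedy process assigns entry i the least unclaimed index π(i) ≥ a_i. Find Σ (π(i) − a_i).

Σπ = 15 ({1..5} each once); Σa = 2+5+1+1+4 = 13; disp = 15−13 = 2.

2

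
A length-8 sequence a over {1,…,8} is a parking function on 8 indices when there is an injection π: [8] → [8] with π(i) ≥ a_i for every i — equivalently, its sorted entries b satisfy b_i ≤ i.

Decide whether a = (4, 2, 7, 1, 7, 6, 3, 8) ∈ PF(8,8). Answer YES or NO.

Order a: b = (1, 2, 3, 4, 6, 7, 7, 8).
  b_1=1 ≤ 1
  b_2=2 ≤ 2
  b_3=3 ≤ 3
  b_4=4 ≤ 4
  b_5=6 > 5
  fails at i=5 ⇒ NO

NO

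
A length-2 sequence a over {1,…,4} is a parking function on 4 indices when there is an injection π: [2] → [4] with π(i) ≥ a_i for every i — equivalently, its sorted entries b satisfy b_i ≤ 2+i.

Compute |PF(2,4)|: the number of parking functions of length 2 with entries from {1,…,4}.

15

#PF = (4−2+1)·(4+1)^(2−1) = 3 · 5 = 15 [KW]
E.g. (3,3) → sorted (3,3): b_i ≤ 2+i ∀i, a PF.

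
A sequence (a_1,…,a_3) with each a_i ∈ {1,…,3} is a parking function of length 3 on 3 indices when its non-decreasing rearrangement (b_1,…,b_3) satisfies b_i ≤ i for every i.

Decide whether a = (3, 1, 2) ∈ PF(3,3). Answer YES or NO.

Rearranged: b = (1, 2, 3).
  b_1=1 ≤ 1
  b_2=2 ≤ 2
  b_3=3 ≤ 3
All bounds hold ⇒ YES

YES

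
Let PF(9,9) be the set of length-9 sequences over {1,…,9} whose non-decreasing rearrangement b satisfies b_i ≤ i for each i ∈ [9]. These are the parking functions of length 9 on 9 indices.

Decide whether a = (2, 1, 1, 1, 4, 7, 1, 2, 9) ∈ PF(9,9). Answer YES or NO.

YES

Order a: b = (1, 1, 1, 1, 2, 2, 4, 7, 9).
  b_1=1 ≤ 1
  b_2=1 ≤ 2
  b_3=1 ≤ 3
  b_4=1 ≤ 4
  b_5=2 ≤ 5
  b_6=2 ≤ 6
  b_7=4 ≤ 7
  b_8=7 ≤ 8
  b_9=9 ≤ 9
All bounds hold ⇒ YES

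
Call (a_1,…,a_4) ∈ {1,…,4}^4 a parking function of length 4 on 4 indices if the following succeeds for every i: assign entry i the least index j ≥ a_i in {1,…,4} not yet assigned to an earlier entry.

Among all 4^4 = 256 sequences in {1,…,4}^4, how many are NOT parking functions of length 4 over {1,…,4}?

131

Count = (4+1−4)·(4+1)^{4−1} = 1×125 = 125 [KW]
E.g. (4,3,3,4) → sorted (3,3,4,4): b_1=3>1, not a PF.
4^4 − 125 = 256 − 125 = 131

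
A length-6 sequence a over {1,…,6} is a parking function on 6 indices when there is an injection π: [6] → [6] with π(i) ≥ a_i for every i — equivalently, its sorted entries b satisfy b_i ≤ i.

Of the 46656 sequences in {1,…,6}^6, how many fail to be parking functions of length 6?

|PF| = (6+1−6)·(6+1)^{6−1} = 1 · 16807 = 16807 [KW]
E.g. (1,5,6,5,6,2) → sorted (1,2,5,5,6,6): b_3=5>3, not a PF.
6^6 − 16807 = 46656 − 16807 = 29849

29849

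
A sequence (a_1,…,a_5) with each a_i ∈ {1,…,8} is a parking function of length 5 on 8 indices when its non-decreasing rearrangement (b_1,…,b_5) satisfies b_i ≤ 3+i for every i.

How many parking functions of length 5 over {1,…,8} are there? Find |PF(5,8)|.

|PF(5,8)| = 4·9^4 = 4 · 6561 = 26244 [KW]
Check (4,3,4,4,2) → sorted (2,3,4,4,4): b_i ≤ 3+i ∀i, a PF.

26244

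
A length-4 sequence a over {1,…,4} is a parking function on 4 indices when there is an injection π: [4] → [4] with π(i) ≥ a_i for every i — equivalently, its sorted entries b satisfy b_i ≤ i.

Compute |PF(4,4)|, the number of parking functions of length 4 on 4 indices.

#PF = 1·5^3 = 1×125 = 125
One tuple (1,1,2,3) → sorted (1,1,2,3): b_i ≤ i ∀i, a PF.

125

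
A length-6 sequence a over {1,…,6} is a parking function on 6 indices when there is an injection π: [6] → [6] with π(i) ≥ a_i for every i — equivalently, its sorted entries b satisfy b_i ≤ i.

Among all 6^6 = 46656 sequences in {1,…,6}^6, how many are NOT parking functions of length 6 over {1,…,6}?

|PF(6,6)| = (6−6+1)·(6+1)^(6−1) = 1×16807 = 16807 [KW]
Check (3,5,6,5,3,4) → sorted (3,3,4,5,5,6): b_1=3>1, not a PF.
6^6 − 16807 = 46656 − 16807 = 29849

29849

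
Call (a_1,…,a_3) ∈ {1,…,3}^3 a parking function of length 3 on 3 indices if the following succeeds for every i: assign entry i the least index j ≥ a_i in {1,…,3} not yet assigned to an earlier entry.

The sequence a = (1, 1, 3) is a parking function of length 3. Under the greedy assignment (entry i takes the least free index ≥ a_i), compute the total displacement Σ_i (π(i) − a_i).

1

Σπ(i) = 1+…+3 = 6; Σa = 1+1+3 = 5; disp = 6−5 = 1.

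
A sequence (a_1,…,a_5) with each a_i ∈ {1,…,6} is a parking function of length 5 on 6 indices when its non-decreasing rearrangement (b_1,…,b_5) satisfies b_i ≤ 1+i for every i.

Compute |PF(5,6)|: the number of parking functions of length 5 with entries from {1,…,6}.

|PF(5,6)| = (7−5)·7^(5−1) = 2·2401 = 4802 (Pollak)
E.g. (4,1,1,1,4) → sorted (1,1,1,4,4): b_i ≤ 1+i ∀i, a PF.

4802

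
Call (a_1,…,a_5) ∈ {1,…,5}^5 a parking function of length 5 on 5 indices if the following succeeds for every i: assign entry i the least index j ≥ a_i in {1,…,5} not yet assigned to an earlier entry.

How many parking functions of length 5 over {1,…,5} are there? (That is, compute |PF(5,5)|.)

Count = (5+1−5)·(5+1)^{5−1} = 1×1296 = 1296 (Pollak)
E.g. (4,1,2,3,3) → sorted (1,2,3,3,4): b_i ≤ i ∀i, a PF.

1296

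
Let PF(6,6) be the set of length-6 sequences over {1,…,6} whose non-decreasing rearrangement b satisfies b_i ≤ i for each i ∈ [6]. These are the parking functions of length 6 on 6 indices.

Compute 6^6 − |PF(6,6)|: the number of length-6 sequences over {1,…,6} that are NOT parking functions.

Count = (6−6+1)·(6+1)^(6−1) = 1×16807 = 16807 [KW]
Example (4,5,6,3,5,2) → sorted (2,3,4,5,5,6): b_1=2>1, not a PF.
So 46656 − 16807 = 29849 fail.

29849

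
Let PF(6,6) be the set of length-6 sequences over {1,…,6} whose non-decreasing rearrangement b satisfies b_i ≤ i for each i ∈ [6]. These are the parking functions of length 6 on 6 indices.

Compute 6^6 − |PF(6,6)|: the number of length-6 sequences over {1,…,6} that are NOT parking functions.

Count = (6−6+1)·(6+1)^(6−1) = 1·16807 = 16807 (Konheim–Weiss)
E.g. (5,6,2,4,3,2) → sorted (2,2,3,4,5,6): b_1=2>1, not a PF.
Total 46656; non-PF = 46656−16807 = 29849

29849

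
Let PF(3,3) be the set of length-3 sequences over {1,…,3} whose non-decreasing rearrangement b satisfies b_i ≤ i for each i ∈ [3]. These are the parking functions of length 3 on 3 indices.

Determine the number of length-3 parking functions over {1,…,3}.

16

|PF(3,3)| = (3+1−3)·(3+1)^{3−1} = 1·16 = 16
Check (1,1,1) → sorted (1,1,1): b_i ≤ i ∀i, a PF.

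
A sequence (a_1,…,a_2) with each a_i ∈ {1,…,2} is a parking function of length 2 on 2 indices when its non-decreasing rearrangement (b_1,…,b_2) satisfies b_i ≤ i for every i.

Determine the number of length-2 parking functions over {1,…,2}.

|PF| = 1·3^1 = 1 · 3 = 3 [KW]
Check (1,1) → sorted (1,1): b_i ≤ i ∀i, a PF.

3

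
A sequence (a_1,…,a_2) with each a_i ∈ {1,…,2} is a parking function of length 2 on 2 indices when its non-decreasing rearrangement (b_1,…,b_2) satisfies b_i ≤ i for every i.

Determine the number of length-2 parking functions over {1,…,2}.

3

Count = (2−2+1)·(2+1)^(2−1) = 1 · 3 = 3 (Konheim–Weiss)
Example (2,1) → sorted (1,2): b_i ≤ i ∀i, a PF.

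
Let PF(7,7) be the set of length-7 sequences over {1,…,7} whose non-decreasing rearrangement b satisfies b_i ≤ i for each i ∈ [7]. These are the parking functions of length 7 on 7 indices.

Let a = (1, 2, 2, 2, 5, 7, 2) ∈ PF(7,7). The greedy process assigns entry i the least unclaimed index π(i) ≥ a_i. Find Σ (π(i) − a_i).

Σπ(i) = 1+…+7 = 28; Σa = 1+2+2+2+5+7+2 = 21; disp = 28−21 = 7.

7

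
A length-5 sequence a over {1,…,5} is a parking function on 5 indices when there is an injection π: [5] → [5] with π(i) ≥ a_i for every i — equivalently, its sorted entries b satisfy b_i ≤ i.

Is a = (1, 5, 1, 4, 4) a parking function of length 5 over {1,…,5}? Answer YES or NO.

Order a: b = (1, 1, 4, 4, 5).
  b_1=1 ≤ 1
  b_2=1 ≤ 2
  b_3=4 > 3
  fails at i=3 ⇒ NO

NO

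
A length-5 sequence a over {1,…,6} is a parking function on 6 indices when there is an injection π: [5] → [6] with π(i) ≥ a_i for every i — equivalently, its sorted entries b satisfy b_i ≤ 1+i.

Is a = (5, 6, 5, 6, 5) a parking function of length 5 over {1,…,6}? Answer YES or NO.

Sorted: b = (5, 5, 5, 6, 6).
  b_1=5 > 2
  fails at i=1 ⇒ NO

NO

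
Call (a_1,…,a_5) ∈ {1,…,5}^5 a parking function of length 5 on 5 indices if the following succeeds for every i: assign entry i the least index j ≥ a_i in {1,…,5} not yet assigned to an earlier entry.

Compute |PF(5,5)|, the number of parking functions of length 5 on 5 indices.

|PF(5,5)| = (6−5)·6^(5−1) = 1×1296 = 1296 [KW]
Example (1,2,1,2,1) → sorted (1,1,1,2,2): b_i ≤ i ∀i, a PF.

1296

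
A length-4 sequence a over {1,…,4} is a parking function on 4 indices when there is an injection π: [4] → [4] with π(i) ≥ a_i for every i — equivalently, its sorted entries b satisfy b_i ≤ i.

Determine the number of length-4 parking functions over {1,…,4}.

125

#PF = (4+1−4)·(4+1)^{4−1} = 1×125 = 125 (Pollak)
E.g. (2,1,2,3) → sorted (1,2,2,3): b_i ≤ i ∀i, a PF.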